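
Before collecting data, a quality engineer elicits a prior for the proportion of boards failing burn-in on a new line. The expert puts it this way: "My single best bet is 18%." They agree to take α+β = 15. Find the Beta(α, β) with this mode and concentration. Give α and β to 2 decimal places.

α = 3.34, β = 11.66

For α,β > 1 the Beta mode is (α−1)/(α+β−2). With α+β = 15, the mode is (α−1)/13.
Set (α−1)/13 = 0.18 → α = 1 + 0.18·13 = 3.34.
β = 15 − α = 11.66.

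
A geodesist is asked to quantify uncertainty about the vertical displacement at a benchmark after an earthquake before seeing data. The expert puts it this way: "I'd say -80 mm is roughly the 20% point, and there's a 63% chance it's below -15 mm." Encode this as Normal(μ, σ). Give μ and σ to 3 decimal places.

For Normal(μ,σ), the p-quantile is μ + z_p·σ. Here z_{0.2} = -0.8416, z_{0.63} = 0.3319.
So -80 = μ − 0.8416σ and -15 = μ + 0.3319σ.
Subtracting: σ = (-15 − -80)/(0.3319 − (-0.8416)) = 55.391.
Then μ = -80 − (-0.8416)·55.391 = -33.382.

μ = -33.382, σ = 55.391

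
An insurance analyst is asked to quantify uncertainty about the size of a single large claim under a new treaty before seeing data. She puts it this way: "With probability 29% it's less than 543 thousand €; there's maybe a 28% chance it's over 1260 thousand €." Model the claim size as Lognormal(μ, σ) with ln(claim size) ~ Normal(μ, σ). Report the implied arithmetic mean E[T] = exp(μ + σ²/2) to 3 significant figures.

If T ~ Lognormal(μ,σ) then ln T ~ Normal(μ,σ), so the p-quantile of ln T is μ + z_p·σ.
ln(543) = 6.297 and ln(1260) = 7.139; z_{0.29} = -0.5534, z_{0.72} = 0.5828.
σ = (7.139 − 6.297)/(0.5828 − (-0.5534)) = 0.741.
μ = 6.297 − (-0.5534)·0.741 = 6.707.
E[T] = exp(μ + σ²/2) = exp(6.707 + 0.2744) = 1080 thousand €.

E[T] ≈ 1080 thousand €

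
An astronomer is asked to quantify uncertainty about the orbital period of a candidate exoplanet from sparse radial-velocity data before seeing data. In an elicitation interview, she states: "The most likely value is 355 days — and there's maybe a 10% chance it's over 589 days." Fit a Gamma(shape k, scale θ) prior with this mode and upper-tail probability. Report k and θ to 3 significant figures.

Gamma(k,θ) with k>1 has mode (k−1)θ, so θ = 355/(k−1).
Need P(X < 589) = 0.9 with θ tied to k this way. Start at k = 2, θ = 355: P(X<589) ≈ 0.494.
Too low — raise k to concentrate. Iterating converges to k ≈ 8.36.
Then θ = 355/(8.36−1) ≈ 48.2.

k ≈ 8.36, θ ≈ 48.2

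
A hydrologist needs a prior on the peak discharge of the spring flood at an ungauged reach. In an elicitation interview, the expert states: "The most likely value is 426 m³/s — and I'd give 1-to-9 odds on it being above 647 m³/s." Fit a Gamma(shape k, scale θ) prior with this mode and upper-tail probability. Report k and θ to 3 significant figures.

k ≈ 11.7, θ ≈ 39.9

Gamma(k,θ) with k>1 has mode (k−1)θ, so θ = 426/(k−1).
Need P(X < 647) = 0.9 with θ tied to k this way. Start at k = 2, θ = 426: P(X<647) ≈ 0.448.
Too low — raise k to concentrate. Iterating converges to k ≈ 11.7.
Then θ = 426/(11.7−1) ≈ 39.9.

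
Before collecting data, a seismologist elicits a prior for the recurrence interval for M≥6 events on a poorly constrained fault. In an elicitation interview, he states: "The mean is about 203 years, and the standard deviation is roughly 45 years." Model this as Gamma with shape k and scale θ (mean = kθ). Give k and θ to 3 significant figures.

For Gamma(k, scale θ): mean = kθ, variance = kθ², so CV = 1/√k.
CV = SD/mean = 45/203 = 0.2217, hence k = 1/CV² = 20.4.
Then θ = mean/k = 203/20.4 = 9.98.

k ≈ 20.4, θ ≈ 9.98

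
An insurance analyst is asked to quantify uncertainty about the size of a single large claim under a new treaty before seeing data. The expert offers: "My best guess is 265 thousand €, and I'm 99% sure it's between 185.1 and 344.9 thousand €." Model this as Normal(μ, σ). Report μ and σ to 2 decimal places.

A symmetric 99% interval runs μ ± z·σ with z = 2.576.
Half-width = 79.9, so σ = 79.9/2.576 = 31.02.
μ is the stated best guess, 265.00.

μ = 265.00, σ = 31.02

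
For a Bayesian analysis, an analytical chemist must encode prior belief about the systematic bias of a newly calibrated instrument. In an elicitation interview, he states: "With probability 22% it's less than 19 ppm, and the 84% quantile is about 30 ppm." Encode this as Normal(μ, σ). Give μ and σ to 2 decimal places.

μ = 23.81, σ = 6.23

The p-quantile of Normal(μ,σ) is μ + z_p·σ, with z_{0.22} = -0.7722 and z_{0.84} = 0.9945.
Eliminate σ: μ = (z₂·x₁ − z₁·x₂)/(z₂ − z₁) = (0.9945·19 − (-0.7722)·30)/1.767 = 23.81.
Then σ = (x₂ − x₁)/(z₂ − z₁) = (30 − 19)/1.767 = 6.23.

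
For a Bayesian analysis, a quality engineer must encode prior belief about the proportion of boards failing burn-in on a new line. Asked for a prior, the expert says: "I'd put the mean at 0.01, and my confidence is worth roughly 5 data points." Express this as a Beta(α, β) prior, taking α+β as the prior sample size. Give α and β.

α = 0.05, β = 4.95

Under the effective-sample-size interpretation, Beta(α, β) has prior mean α/(α+β) and prior sample size α+β.
So α+β = 5 and α/(α+β) = 0.01, giving α = 0.01·5 = 0.05 and β = 5 − 0.05 = 4.95.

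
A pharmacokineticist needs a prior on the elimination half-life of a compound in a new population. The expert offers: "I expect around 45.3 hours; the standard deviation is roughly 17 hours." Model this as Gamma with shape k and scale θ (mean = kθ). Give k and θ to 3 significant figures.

k ≈ 7.1, θ ≈ 6.38

For Gamma(k, scale θ): mean = kθ, variance = kθ², so CV = 1/√k.
CV = SD/mean = 17/45.3 = 0.3753, hence k = 1/CV² = 7.1.
Then θ = mean/k = 45.3/7.1 = 6.38.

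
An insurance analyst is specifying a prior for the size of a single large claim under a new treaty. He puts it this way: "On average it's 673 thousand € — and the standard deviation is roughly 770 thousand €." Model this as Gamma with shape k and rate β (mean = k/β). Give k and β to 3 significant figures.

k ≈ 0.764, β ≈ 0.00114

For Gamma(k, rate β): mean = k/β, variance = k/β², so CV = 1/√k.
CV = SD/mean = 770/673 = 1.144, hence k = 1/CV² = 0.764.
Then β = k/mean = 0.764/673 = 0.00114.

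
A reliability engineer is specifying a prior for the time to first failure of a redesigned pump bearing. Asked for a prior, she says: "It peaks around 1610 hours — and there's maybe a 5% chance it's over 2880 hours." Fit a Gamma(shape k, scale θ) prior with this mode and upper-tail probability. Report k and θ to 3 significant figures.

k ≈ 9.24, θ ≈ 195

Gamma(k,θ) with k>1 has mode (k−1)θ, so θ = 1610/(k−1).
Need P(X < 2880) = 0.95 with θ tied to k this way. Start at k = 2, θ = 1610: P(X<2880) ≈ 0.534.
Too low — raise k to concentrate. Iterating converges to k ≈ 9.24.
Then θ = 1610/(9.24−1) ≈ 195.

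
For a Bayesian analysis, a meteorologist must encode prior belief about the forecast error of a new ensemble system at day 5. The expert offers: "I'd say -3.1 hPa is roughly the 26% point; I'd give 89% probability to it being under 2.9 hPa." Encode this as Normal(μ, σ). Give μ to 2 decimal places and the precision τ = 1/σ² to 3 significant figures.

μ = -1.04, τ = 0.0971

For Normal(μ,σ), the p-quantile is μ + z_p·σ. Here z_{0.26} = -0.6433, z_{0.89} = 1.227.
So -3.1 = μ − 0.6433σ and 2.9 = μ + 1.227σ.
Subtracting: σ = (2.9 − -3.1)/(1.227 − (-0.6433)) = 3.21.
Then μ = -3.1 − (-0.6433)·3.21 = -1.04.
Precision τ = 1/σ² = 1/3.209² = 0.0971.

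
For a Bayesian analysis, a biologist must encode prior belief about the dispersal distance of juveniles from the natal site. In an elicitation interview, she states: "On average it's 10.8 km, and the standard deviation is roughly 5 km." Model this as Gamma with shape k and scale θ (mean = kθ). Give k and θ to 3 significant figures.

For Gamma(k, scale θ): mean = kθ, variance = kθ², so CV = 1/√k.
CV = SD/mean = 5/10.8 = 0.463, hence k = 1/CV² = 4.67.
Then θ = mean/k = 10.8/4.67 = 2.31.

k ≈ 4.67, θ ≈ 2.31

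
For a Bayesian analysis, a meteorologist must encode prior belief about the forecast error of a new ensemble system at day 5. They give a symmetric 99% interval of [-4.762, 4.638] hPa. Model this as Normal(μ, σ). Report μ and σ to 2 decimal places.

A symmetric 99% interval runs μ ± z·σ with z = 2.576.
Half-width = 4.7, so σ = 4.7/2.576 = 1.82.
μ is the interval midpoint, -0.06.

μ = -0.06, σ = 1.82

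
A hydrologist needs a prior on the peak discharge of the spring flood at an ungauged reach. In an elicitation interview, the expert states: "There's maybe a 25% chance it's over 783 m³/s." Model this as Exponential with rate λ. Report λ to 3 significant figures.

λ ≈ 0.00177

P(T > 783.0) = e^(−λ·783.0) = 0.25, so λ = −ln(0.25)/783.0 = 0.00177.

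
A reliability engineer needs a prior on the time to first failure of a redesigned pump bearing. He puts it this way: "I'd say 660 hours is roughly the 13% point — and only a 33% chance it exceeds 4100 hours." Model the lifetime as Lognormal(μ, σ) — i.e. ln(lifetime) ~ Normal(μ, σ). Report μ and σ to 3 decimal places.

If T ~ Lognormal(μ,σ) then ln T ~ Normal(μ,σ), so the p-quantile of ln T is μ + z_p·σ.
ln(660) = 6.492 and ln(4100) = 8.319; z_{0.13} = -1.126, z_{0.67} = 0.4399.
σ = (8.319 − 6.492)/(0.4399 − (-1.126)) = 1.166.
μ = 6.492 − (-1.126)·1.166 = 7.806.

μ ≈ 7.806, σ ≈ 1.166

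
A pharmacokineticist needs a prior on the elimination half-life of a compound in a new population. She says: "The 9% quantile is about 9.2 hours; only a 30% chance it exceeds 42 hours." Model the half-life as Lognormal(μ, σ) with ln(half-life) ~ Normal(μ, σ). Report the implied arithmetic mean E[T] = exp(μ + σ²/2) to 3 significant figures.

If T ~ Lognormal(μ,σ) then ln T ~ Normal(μ,σ), so the p-quantile of ln T is μ + z_p·σ.
ln(9.2) = 2.219 and ln(42) = 3.738; z_{0.09} = -1.341, z_{0.7} = 0.5244.
σ = (3.738 − 2.219)/(0.5244 − (-1.341)) = 0.814.
μ = 2.219 − (-1.341)·0.814 = 3.311.
E[T] = exp(μ + σ²/2) = exp(3.311 + 0.3314) = 38.2 hours.

E[T] ≈ 38.2 hours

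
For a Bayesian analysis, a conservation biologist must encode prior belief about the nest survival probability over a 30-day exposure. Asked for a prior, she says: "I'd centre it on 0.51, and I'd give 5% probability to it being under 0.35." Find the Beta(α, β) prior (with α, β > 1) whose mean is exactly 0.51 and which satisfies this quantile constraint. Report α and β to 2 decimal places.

α ≈ 13.09, β ≈ 12.58

With mean 0.51 fixed, write α = 0.51s, β = 0.49s where s = α+β.
Need P(θ < 0.35) = 0.05 under Beta(0.51s, 0.49s). Normal approximation: (q−m)/√(m(1−m)/s) ≈ z_{0.05} = -1.64, so s ≈ 0.51·0.49·(-1.64)²/(0.35−0.51)² = 26.4.
At s = 26.4: P(θ<0.35) ≈ 0.048. Adjusting to match 0.05 gives s ≈ 25.67.
So α = 0.51·25.67 ≈ 13.09, β = 0.49·25.67 ≈ 12.58.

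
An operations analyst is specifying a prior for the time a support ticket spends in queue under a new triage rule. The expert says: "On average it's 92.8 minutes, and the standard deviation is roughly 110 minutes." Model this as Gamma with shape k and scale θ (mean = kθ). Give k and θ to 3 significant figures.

k ≈ 0.712, θ ≈ 130

For Gamma(k, scale θ): mean = kθ, variance = kθ², so CV = 1/√k.
CV = SD/mean = 110/92.8 = 1.185, hence k = 1/CV² = 0.712.
Then θ = mean/k = 92.8/0.712 = 130.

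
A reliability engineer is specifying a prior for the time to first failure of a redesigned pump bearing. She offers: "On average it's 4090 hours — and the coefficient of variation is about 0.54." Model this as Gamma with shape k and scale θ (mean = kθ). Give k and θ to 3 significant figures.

For Gamma(k, scale θ): mean = kθ, variance = kθ², so CV = 1/√k.
CV = 0.54, hence k = 1/CV² = 3.43.
Then θ = mean/k = 4090/3.43 = 1190.

k ≈ 3.43, θ ≈ 1190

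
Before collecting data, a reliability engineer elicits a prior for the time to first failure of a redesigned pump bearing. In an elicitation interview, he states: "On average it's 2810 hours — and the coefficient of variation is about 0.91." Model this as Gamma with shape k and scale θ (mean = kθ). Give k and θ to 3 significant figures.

k ≈ 1.21, θ ≈ 2330

For Gamma(k, scale θ): mean = kθ, variance = kθ², so CV = 1/√k.
CV = 0.91, hence k = 1/CV² = 1.21.
Then θ = mean/k = 2810/1.21 = 2330.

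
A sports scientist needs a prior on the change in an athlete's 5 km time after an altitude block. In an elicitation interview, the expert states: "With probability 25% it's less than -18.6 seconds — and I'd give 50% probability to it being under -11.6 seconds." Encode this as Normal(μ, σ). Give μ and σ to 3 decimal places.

The p-quantile of Normal(μ,σ) is μ + z_p·σ, with z_{0.25} = -0.6745 and z_{0.5} = 0.
Eliminate σ: μ = (z₂·x₁ − z₁·x₂)/(z₂ − z₁) = (0·-18.6 − (-0.6745)·-11.6)/0.6745 = -11.600.
Then σ = (x₂ − x₁)/(z₂ − z₁) = (-11.6 − -18.6)/0.6745 = 10.378.

μ = -11.600, σ = 10.378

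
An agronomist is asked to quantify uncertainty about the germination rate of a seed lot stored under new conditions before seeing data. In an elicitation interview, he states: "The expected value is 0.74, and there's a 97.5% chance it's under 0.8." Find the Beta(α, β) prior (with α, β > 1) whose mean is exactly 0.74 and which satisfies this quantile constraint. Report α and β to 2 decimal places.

With mean 0.74 fixed, write α = 0.74s, β = 0.26s where s = α+β.
Need P(θ < 0.8) = 0.975 under Beta(0.74s, 0.26s). Normal approximation: (q−m)/√(m(1−m)/s) ≈ z_{0.975} = 1.96, so s ≈ 0.74·0.26·(1.96)²/(0.8−0.74)² = 205.3.
At s = 205.3: P(θ<0.8) ≈ 0.980. Adjusting to match 0.975 gives s ≈ 188.07.
So α = 0.74·188.07 ≈ 139.18, β = 0.26·188.07 ≈ 48.90.

α ≈ 139.18, β ≈ 48.90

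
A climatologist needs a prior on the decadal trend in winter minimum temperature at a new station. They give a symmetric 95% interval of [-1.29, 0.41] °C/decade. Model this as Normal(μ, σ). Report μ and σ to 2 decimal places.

A symmetric 95% interval runs μ ± z·σ with z = 1.96.
Half-width = 0.85, so σ = 0.85/1.96 = 0.43.
μ is the interval midpoint, -0.44.

μ = -0.44, σ = 0.43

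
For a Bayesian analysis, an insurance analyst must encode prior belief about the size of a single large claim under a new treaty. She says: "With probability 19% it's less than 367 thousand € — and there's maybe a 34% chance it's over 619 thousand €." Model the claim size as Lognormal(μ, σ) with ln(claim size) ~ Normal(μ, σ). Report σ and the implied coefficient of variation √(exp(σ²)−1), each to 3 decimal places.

If T ~ Lognormal(μ,σ) then ln T ~ Normal(μ,σ), so the p-quantile of ln T is μ + z_p·σ.
ln(367) = 5.905 and ln(619) = 6.428; z_{0.19} = -0.8779, z_{0.66} = 0.4125.
σ = (6.428 − 5.905)/(0.4125 − (-0.8779)) = 0.405.
μ = 5.905 − (-0.8779)·0.405 = 6.261.
CV = √(exp(σ²)−1) = √(exp(0.1641)−1) = 0.422.

σ ≈ 0.405, CV ≈ 0.422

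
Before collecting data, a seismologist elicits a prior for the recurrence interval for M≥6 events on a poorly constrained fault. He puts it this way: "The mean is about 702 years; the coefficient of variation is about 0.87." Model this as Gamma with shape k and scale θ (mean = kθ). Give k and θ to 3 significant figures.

k ≈ 1.32, θ ≈ 531

For Gamma(k, scale θ): mean = kθ, variance = kθ², so CV = 1/√k.
CV = 0.87, hence k = 1/CV² = 1.32.
Then θ = mean/k = 702/1.32 = 531.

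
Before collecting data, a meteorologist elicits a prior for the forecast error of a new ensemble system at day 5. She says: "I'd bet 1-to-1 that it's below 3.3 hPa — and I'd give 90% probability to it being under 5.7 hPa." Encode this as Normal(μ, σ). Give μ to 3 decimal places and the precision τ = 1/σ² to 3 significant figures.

μ = 3.300, τ = 0.285

The p-quantile of Normal(μ,σ) is μ + z_p·σ, with z_{0.5} = 0 and z_{0.9} = 1.282.
Eliminate σ: μ = (z₂·x₁ − z₁·x₂)/(z₂ − z₁) = (1.282·3.3 − (0)·5.7)/1.282 = 3.300.
Then σ = (x₂ − x₁)/(z₂ − z₁) = (5.7 − 3.3)/1.282 = 1.873.
Precision τ = 1/σ² = 1/1.873² = 0.285.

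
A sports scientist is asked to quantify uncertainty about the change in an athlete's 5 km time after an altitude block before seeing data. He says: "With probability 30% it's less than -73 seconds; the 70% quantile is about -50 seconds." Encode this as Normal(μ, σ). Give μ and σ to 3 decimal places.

μ = -61.500, σ = 21.930

The p-quantile of Normal(μ,σ) is μ + z_p·σ, with z_{0.3} = -0.5244 and z_{0.7} = 0.5244.
Eliminate σ: μ = (z₂·x₁ − z₁·x₂)/(z₂ − z₁) = (0.5244·-73 − (-0.5244)·-50)/1.049 = -61.500.
Then σ = (x₂ − x₁)/(z₂ − z₁) = (-50 − -73)/1.049 = 21.930.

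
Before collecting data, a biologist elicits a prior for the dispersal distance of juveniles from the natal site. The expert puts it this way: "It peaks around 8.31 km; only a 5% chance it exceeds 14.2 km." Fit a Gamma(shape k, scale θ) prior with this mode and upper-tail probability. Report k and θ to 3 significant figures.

k ≈ 10.7, θ ≈ 0.855

Gamma(k,θ) with k>1 has mode (k−1)θ, so θ = 8.31/(k−1).
Need P(X < 14.2) = 0.95 with θ tied to k this way. Start at k = 2, θ = 8.31: P(X<14.2) ≈ 0.509.
Too low — raise k to concentrate. Iterating converges to k ≈ 10.7.
Then θ = 8.31/(10.7−1) ≈ 0.855.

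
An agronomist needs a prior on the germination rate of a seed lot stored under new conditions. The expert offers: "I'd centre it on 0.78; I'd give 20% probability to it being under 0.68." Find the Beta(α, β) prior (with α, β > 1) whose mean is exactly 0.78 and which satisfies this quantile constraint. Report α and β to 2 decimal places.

α ≈ 8.25, β ≈ 2.33

With mean 0.78 fixed, write α = 0.78s, β = 0.22s where s = α+β.
Need P(θ < 0.68) = 0.2 under Beta(0.78s, 0.22s). Normal approximation: (q−m)/√(m(1−m)/s) ≈ z_{0.2} = -0.842, so s ≈ 0.78·0.22·(-0.842)²/(0.68−0.78)² = 12.2.
At s = 12.2: P(θ<0.68) ≈ 0.188. Adjusting to match 0.2 gives s ≈ 10.58.
So α = 0.78·10.58 ≈ 8.25, β = 0.22·10.58 ≈ 2.33.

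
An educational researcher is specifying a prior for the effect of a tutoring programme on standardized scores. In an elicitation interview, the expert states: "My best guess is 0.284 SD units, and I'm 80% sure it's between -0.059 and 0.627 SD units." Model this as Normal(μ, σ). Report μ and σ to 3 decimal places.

μ = 0.284, σ = 0.268

A symmetric 80% interval runs μ ± z·σ with z = 1.282.
Half-width = 0.343, so σ = 0.343/1.282 = 0.268.
μ is the stated best guess, 0.284.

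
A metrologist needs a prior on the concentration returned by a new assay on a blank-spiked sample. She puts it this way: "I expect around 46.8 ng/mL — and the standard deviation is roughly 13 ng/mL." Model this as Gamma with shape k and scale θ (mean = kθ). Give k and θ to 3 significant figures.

k ≈ 13, θ ≈ 3.61

For Gamma(k, scale θ): mean = kθ, variance = kθ², so CV = 1/√k.
CV = SD/mean = 13/46.8 = 0.2778, hence k = 1/CV² = 13.
Then θ = mean/k = 46.8/13 = 3.61.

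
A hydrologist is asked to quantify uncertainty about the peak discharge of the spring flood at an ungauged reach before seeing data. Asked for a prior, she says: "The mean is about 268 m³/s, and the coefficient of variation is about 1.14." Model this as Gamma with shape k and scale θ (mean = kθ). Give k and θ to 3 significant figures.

k ≈ 0.769, θ ≈ 348

For Gamma(k, scale θ): mean = kθ, variance = kθ², so CV = 1/√k.
CV = 1.14, hence k = 1/CV² = 0.769.
Then θ = mean/k = 268/0.769 = 348.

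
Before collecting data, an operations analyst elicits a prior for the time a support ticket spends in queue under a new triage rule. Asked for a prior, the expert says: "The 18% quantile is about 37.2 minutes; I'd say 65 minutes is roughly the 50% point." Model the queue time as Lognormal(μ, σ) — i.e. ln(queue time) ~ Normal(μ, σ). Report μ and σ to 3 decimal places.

If T ~ Lognormal(μ,σ) then ln T ~ Normal(μ,σ), so the p-quantile of ln T is μ + z_p·σ.
ln(37.2) = 3.616 and ln(65) = 4.174; z_{0.18} = -0.9154, z_{0.5} = 0.
σ = (4.174 − 3.616)/(0 − (-0.9154)) = 0.610.
μ = 3.616 − (-0.9154)·0.610 = 4.174.

μ ≈ 4.174, σ ≈ 0.610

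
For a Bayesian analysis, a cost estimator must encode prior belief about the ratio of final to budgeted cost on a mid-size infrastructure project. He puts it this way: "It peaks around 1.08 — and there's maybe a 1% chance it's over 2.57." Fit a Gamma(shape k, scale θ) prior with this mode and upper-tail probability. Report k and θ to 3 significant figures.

k ≈ 7.31, θ ≈ 0.171

Gamma(k,θ) with k>1 has mode (k−1)θ, so θ = 1.08/(k−1).
Need P(X < 2.57) = 0.99 with θ tied to k this way. Start at k = 2, θ = 1.08: P(X<2.57) ≈ 0.687.
Too low — raise k to concentrate. Iterating converges to k ≈ 7.31.
Then θ = 1.08/(7.31−1) ≈ 0.171.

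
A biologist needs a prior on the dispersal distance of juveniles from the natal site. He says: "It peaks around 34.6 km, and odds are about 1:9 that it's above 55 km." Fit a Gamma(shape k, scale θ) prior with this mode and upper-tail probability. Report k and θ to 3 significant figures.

Gamma(k,θ) with k>1 has mode (k−1)θ, so θ = 34.6/(k−1).
Need P(X < 55) = 0.9 with θ tied to k this way. Start at k = 2, θ = 34.6: P(X<55) ≈ 0.472.
Too low — raise k to concentrate. Iterating converges to k ≈ 9.74.
Then θ = 34.6/(9.74−1) ≈ 3.96.

k ≈ 9.74, θ ≈ 3.96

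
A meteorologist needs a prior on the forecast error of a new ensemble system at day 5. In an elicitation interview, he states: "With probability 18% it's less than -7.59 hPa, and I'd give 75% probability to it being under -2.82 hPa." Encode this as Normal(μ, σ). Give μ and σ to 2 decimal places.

The p-quantile of Normal(μ,σ) is μ + z_p·σ, with z_{0.18} = -0.9154 and z_{0.75} = 0.6745.
Eliminate σ: μ = (z₂·x₁ − z₁·x₂)/(z₂ − z₁) = (0.6745·-7.59 − (-0.9154)·-2.82)/1.59 = -4.84.
Then σ = (x₂ − x₁)/(z₂ − z₁) = (-2.82 − -7.59)/1.59 = 3.00.

μ = -4.84, σ = 3.00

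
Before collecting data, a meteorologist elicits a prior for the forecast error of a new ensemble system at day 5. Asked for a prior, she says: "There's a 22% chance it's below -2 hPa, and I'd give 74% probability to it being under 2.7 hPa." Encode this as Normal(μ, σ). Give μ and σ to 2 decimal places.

For Normal(μ,σ), the p-quantile is μ + z_p·σ. Here z_{0.22} = -0.7722, z_{0.74} = 0.6433.
So -2 = μ − 0.7722σ and 2.7 = μ + 0.6433σ.
Subtracting: σ = (2.7 − -2)/(0.6433 − (-0.7722)) = 3.32.
Then μ = -2 − (-0.7722)·3.32 = 0.56.

μ = 0.56, σ = 3.32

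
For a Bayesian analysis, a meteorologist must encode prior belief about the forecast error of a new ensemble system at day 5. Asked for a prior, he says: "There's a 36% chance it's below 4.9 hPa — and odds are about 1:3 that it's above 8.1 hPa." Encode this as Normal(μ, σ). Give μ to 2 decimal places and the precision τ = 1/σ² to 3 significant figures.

The p-quantile of Normal(μ,σ) is μ + z_p·σ, with z_{0.36} = -0.3585 and z_{0.75} = 0.6745.
Eliminate σ: μ = (z₂·x₁ − z₁·x₂)/(z₂ − z₁) = (0.6745·4.9 − (-0.3585)·8.1)/1.033 = 6.01.
Then σ = (x₂ − x₁)/(z₂ − z₁) = (8.1 − 4.9)/1.033 = 3.10.
Precision τ = 1/σ² = 1/3.098² = 0.104.

μ = 6.01, τ = 0.104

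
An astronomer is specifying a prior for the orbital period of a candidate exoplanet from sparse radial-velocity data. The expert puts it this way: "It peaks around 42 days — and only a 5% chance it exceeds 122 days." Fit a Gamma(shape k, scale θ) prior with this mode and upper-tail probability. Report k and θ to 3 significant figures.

k ≈ 3.34, θ ≈ 17.9

Gamma(k,θ) with k>1 has mode (k−1)θ, so θ = 42/(k−1).
Need P(X < 122) = 0.95 with θ tied to k this way. Start at k = 2, θ = 42: P(X<122) ≈ 0.786.
Too low — raise k to concentrate. Iterating converges to k ≈ 3.34.
Then θ = 42/(3.34−1) ≈ 17.9.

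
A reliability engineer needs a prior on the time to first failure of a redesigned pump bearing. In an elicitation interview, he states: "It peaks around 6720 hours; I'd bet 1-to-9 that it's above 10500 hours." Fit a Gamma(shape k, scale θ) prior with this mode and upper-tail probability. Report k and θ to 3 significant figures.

k ≈ 10.4, θ ≈ 715

Gamma(k,θ) with k>1 has mode (k−1)θ, so θ = 6720/(k−1).
Need P(X < 10500) = 0.9 with θ tied to k this way. Start at k = 2, θ = 6720: P(X<10500) ≈ 0.463.
Too low — raise k to concentrate. Iterating converges to k ≈ 10.4.
Then θ = 6720/(10.4−1) ≈ 715.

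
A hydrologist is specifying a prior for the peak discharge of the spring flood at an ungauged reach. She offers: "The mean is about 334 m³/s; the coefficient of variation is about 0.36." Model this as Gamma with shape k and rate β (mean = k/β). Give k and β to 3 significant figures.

k ≈ 7.72, β ≈ 0.0231

For Gamma(k, rate β): mean = k/β, variance = k/β², so CV = 1/√k.
CV = 0.36, hence k = 1/CV² = 7.72.
Then β = k/mean = 7.72/334 = 0.0231.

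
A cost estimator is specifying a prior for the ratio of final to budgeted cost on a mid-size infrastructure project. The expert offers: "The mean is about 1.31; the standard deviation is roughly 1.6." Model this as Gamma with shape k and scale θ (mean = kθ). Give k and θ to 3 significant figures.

For Gamma(k, scale θ): mean = kθ, variance = kθ², so CV = 1/√k.
CV = SD/mean = 1.6/1.31 = 1.221, hence k = 1/CV² = 0.67.
Then θ = mean/k = 1.31/0.67 = 1.95.

k ≈ 0.67, θ ≈ 1.95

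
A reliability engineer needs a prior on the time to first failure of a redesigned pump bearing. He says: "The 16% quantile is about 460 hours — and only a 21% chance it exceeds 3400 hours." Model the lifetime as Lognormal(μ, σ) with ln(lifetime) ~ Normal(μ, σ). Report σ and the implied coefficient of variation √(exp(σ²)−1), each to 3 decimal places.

If T ~ Lognormal(μ,σ) then ln T ~ Normal(μ,σ), so the p-quantile of ln T is μ + z_p·σ.
ln(460) = 6.131 and ln(3400) = 8.132; z_{0.16} = -0.9945, z_{0.79} = 0.8064.
σ = (8.132 − 6.131)/(0.8064 − (-0.9945)) = 1.111.
μ = 6.131 − (-0.9945)·1.111 = 7.236.
CV = √(exp(σ²)−1) = √(exp(1.2337)−1) = 1.560.

σ ≈ 1.111, CV ≈ 1.560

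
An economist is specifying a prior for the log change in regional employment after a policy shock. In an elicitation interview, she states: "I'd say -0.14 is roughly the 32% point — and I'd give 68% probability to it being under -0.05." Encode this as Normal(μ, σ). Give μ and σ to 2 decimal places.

For Normal(μ,σ), the p-quantile is μ + z_p·σ. Here z_{0.32} = -0.4677, z_{0.68} = 0.4677.
So -0.14 = μ − 0.4677σ and -0.05 = μ + 0.4677σ.
Subtracting: σ = (-0.05 − -0.14)/(0.4677 − (-0.4677)) = 0.10.
Then μ = -0.14 − (-0.4677)·0.10 = -0.10.

μ = -0.10, σ = 0.10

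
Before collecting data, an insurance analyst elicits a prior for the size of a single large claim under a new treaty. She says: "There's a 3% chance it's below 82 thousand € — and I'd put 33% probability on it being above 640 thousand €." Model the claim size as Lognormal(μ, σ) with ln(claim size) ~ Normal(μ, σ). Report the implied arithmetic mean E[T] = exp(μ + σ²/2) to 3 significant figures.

E[T] ≈ 642 thousand €

If T ~ Lognormal(μ,σ) then ln T ~ Normal(μ,σ), so the p-quantile of ln T is μ + z_p·σ.
ln(82) = 4.407 and ln(640) = 6.461; z_{0.03} = -1.881, z_{0.67} = 0.4399.
σ = (6.461 − 4.407)/(0.4399 − (-1.881)) = 0.885.
μ = 4.407 − (-1.881)·0.885 = 6.072.
E[T] = exp(μ + σ²/2) = exp(6.072 + 0.3920) = 642 thousand €.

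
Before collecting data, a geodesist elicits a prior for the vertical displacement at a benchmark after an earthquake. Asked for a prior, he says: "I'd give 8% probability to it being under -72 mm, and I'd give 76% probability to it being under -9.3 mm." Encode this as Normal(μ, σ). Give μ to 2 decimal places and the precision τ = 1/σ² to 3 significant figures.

μ = -30.27, τ = 0.00113

The p-quantile of Normal(μ,σ) is μ + z_p·σ, with z_{0.08} = -1.405 and z_{0.76} = 0.7063.
Eliminate σ: μ = (z₂·x₁ − z₁·x₂)/(z₂ − z₁) = (0.7063·-72 − (-1.405)·-9.3)/2.111 = -30.27.
Then σ = (x₂ − x₁)/(z₂ − z₁) = (-9.3 − -72)/2.111 = 29.70.
Precision τ = 1/σ² = 1/29.7² = 0.00113.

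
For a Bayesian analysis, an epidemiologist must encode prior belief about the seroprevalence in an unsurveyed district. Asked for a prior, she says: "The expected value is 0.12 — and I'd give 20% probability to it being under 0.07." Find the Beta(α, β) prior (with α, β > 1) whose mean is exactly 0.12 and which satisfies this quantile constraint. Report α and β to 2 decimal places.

With mean 0.12 fixed, write α = 0.12s, β = 0.88s where s = α+β.
Need P(θ < 0.07) = 0.2 under Beta(0.12s, 0.88s). Normal approximation: (q−m)/√(m(1−m)/s) ≈ z_{0.2} = -0.842, so s ≈ 0.12·0.88·(-0.842)²/(0.07−0.12)² = 29.9.
At s = 29.9: P(θ<0.07) ≈ 0.205. Adjusting to match 0.2 gives s ≈ 30.86.
So α = 0.12·30.86 ≈ 3.70, β = 0.88·30.86 ≈ 27.16.

α ≈ 3.70, β ≈ 27.16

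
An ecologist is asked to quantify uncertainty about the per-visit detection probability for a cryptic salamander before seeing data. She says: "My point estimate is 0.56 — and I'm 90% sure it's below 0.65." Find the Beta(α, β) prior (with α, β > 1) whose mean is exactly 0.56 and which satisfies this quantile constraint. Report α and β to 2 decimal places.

α ≈ 27.45, β ≈ 21.57

With mean 0.56 fixed, write α = 0.56s, β = 0.44s where s = α+β.
Need P(θ < 0.65) = 0.9 under Beta(0.56s, 0.44s). Normal approximation: (q−m)/√(m(1−m)/s) ≈ z_{0.9} = 1.28, so s ≈ 0.56·0.44·(1.28)²/(0.65−0.56)² = 50.0.
At s = 50.0: P(θ<0.65) ≈ 0.902. Adjusting to match 0.9 gives s ≈ 49.02.
So α = 0.56·49.02 ≈ 27.45, β = 0.44·49.02 ≈ 21.57.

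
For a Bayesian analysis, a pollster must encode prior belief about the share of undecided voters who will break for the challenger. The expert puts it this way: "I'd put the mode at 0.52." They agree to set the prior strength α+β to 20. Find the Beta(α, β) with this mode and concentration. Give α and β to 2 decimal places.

α = 10.36, β = 9.64

For α,β > 1 the Beta mode is (α−1)/(α+β−2). With α+β = 20, the mode is (α−1)/18.
Set (α−1)/18 = 0.52 → α = 1 + 0.52·18 = 10.36.
β = 20 − α = 9.64.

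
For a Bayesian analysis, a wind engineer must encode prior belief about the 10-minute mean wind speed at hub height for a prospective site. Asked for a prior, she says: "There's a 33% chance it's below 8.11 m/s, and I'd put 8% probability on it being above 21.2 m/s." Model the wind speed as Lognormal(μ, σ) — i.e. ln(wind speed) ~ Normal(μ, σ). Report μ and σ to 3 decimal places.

If T ~ Lognormal(μ,σ) then ln T ~ Normal(μ,σ), so the p-quantile of ln T is μ + z_p·σ.
ln(8.11) = 2.093 and ln(21.2) = 3.054; z_{0.33} = -0.4399, z_{0.92} = 1.405.
σ = (3.054 − 2.093)/(1.405 − (-0.4399)) = 0.521.
μ = 2.093 − (-0.4399)·0.521 = 2.322.

μ ≈ 2.322, σ ≈ 0.521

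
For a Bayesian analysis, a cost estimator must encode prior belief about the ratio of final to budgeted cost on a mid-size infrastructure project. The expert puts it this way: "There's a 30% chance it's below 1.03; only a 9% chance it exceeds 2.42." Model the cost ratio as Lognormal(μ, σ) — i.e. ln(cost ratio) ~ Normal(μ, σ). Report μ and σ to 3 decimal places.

If T ~ Lognormal(μ,σ) then ln T ~ Normal(μ,σ), so the p-quantile of ln T is μ + z_p·σ.
ln(1.03) = 0.02956 and ln(2.42) = 0.8838; z_{0.3} = -0.5244, z_{0.91} = 1.341.
σ = (0.8838 − 0.02956)/(1.341 − (-0.5244)) = 0.458.
μ = 0.02956 − (-0.5244)·0.458 = 0.270.

μ ≈ 0.270, σ ≈ 0.458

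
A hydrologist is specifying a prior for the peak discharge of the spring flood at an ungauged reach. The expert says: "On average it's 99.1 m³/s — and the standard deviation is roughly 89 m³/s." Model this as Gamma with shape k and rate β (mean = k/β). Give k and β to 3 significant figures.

k ≈ 1.24, β ≈ 0.0125

For Gamma(k, rate β): mean = k/β, variance = k/β², so CV = 1/√k.
CV = SD/mean = 89/99.1 = 0.8981, hence k = 1/CV² = 1.24.
Then β = k/mean = 1.24/99.1 = 0.0125.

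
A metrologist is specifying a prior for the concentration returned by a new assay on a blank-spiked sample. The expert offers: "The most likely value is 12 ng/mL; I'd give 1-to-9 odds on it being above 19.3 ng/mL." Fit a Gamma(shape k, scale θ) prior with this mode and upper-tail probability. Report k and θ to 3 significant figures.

k ≈ 9.33, θ ≈ 1.44

Gamma(k,θ) with k>1 has mode (k−1)θ, so θ = 12/(k−1).
Need P(X < 19.3) = 0.9 with θ tied to k this way. Start at k = 2, θ = 12: P(X<19.3) ≈ 0.478.
Too low — raise k to concentrate. Iterating converges to k ≈ 9.33.
Then θ = 12/(9.33−1) ≈ 1.44.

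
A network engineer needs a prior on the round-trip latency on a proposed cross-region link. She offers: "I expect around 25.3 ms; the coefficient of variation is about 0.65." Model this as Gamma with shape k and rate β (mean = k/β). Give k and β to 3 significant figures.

k ≈ 2.37, β ≈ 0.0936

For Gamma(k, rate β): mean = k/β, variance = k/β², so CV = 1/√k.
CV = 0.65, hence k = 1/CV² = 2.37.
Then β = k/mean = 2.37/25.3 = 0.0936.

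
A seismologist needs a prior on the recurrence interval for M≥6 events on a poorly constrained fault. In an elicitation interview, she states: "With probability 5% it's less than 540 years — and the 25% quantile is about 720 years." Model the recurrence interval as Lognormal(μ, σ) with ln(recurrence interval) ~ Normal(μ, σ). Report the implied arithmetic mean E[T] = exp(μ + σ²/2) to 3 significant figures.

If T ~ Lognormal(μ,σ) then ln T ~ Normal(μ,σ), so the p-quantile of ln T is μ + z_p·σ.
ln(540) = 6.292 and ln(720) = 6.579; z_{0.05} = -1.645, z_{0.25} = -0.6745.
σ = (6.579 − 6.292)/(-0.6745 − (-1.645)) = 0.296.
μ = 6.292 − (-1.645)·0.296 = 6.779.
E[T] = exp(μ + σ²/2) = exp(6.779 + 0.0439) = 919 years.

E[T] ≈ 919 years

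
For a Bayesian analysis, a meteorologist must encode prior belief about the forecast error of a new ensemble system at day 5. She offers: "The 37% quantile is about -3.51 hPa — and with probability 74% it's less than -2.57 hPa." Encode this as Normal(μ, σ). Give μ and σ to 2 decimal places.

The p-quantile of Normal(μ,σ) is μ + z_p·σ, with z_{0.37} = -0.3319 and z_{0.74} = 0.6433.
Eliminate σ: μ = (z₂·x₁ − z₁·x₂)/(z₂ − z₁) = (0.6433·-3.51 − (-0.3319)·-2.57)/0.9752 = -3.19.
Then σ = (x₂ − x₁)/(z₂ − z₁) = (-2.57 − -3.51)/0.9752 = 0.96.

μ = -3.19, σ = 0.96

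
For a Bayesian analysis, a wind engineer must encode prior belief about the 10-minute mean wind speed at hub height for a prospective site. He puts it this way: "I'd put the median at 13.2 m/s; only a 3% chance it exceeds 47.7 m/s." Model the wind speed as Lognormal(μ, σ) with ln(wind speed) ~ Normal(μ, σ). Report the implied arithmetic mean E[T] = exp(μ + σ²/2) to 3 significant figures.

E[T] ≈ 16.7 m/s

If T ~ Lognormal(μ,σ) then ln T ~ Normal(μ,σ), so the p-quantile of ln T is μ + z_p·σ.
ln(13.2) = 2.58 and ln(47.7) = 3.865; z_{0.5} = 0, z_{0.97} = 1.881.
σ = (3.865 − 2.58)/(1.881 − (0)) = 0.683.
μ = 2.58 − (0)·0.683 = 2.580.
E[T] = exp(μ + σ²/2) = exp(2.580 + 0.2333) = 16.7 m/s.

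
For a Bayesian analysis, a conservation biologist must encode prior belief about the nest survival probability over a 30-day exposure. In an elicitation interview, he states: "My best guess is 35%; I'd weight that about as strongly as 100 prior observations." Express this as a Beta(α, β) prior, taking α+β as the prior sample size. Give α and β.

α = 35, β = 65

Under the effective-sample-size interpretation, Beta(α, β) has prior mean α/(α+β) and prior sample size α+β.
So α+β = 100 and α/(α+β) = 0.35, giving α = 0.35·100 = 35 and β = 100 − 35 = 65.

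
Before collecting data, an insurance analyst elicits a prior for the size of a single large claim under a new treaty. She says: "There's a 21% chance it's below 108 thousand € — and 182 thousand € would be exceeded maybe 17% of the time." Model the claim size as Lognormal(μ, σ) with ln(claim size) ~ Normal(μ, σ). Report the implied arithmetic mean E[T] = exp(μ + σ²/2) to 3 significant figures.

E[T] ≈ 143 thousand €

If T ~ Lognormal(μ,σ) then ln T ~ Normal(μ,σ), so the p-quantile of ln T is μ + z_p·σ.
ln(108) = 4.682 and ln(182) = 5.204; z_{0.21} = -0.8064, z_{0.83} = 0.9542.
σ = (5.204 − 4.682)/(0.9542 − (-0.8064)) = 0.296.
μ = 4.682 − (-0.8064)·0.296 = 4.921.
E[T] = exp(μ + σ²/2) = exp(4.921 + 0.0439) = 143 thousand €.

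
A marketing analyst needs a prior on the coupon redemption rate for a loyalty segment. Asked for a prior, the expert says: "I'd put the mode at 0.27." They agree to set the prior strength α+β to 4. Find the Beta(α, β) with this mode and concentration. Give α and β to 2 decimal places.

For α,β > 1 the Beta mode is (α−1)/(α+β−2). With α+β = 4, the mode is (α−1)/2.
Set (α−1)/2 = 0.27 → α = 1 + 0.27·2 = 1.54.
β = 4 − α = 2.46.

α = 1.54, β = 2.46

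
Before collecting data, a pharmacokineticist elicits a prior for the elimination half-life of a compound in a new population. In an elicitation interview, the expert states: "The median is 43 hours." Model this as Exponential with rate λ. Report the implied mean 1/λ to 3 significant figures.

Exponential median = ln 2 / λ, so λ = ln 2 / 43.0 = 0.0161.
Mean = 1/λ = 62 hours.

mean ≈ 62 hours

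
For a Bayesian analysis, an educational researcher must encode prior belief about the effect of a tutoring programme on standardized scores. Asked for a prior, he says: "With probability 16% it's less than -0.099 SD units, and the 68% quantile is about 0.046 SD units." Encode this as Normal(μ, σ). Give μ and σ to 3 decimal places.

For Normal(μ,σ), the p-quantile is μ + z_p·σ. Here z_{0.16} = -0.9945, z_{0.68} = 0.4677.
So -0.099 = μ − 0.9945σ and 0.046 = μ + 0.4677σ.
Subtracting: σ = (0.046 − -0.099)/(0.4677 − (-0.9945)) = 0.099.
Then μ = -0.099 − (-0.9945)·0.099 = -0.000.

μ = -0.000, σ = 0.099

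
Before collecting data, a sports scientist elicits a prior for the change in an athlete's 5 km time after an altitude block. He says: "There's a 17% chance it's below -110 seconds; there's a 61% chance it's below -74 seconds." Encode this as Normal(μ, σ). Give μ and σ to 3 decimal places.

For Normal(μ,σ), the p-quantile is μ + z_p·σ. Here z_{0.17} = -0.9542, z_{0.61} = 0.2793.
So -110 = μ − 0.9542σ and -74 = μ + 0.2793σ.
Subtracting: σ = (-74 − -110)/(0.2793 − (-0.9542)) = 29.186.
Then μ = -110 − (-0.9542)·29.186 = -82.152.

μ = -82.152, σ = 29.186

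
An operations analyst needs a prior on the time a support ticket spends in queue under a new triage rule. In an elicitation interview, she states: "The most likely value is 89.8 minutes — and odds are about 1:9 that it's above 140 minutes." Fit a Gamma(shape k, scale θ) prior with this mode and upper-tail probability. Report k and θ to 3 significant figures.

k ≈ 10.5, θ ≈ 9.46

Gamma(k,θ) with k>1 has mode (k−1)θ, so θ = 89.8/(k−1).
Need P(X < 140) = 0.9 with θ tied to k this way. Start at k = 2, θ = 89.8: P(X<140) ≈ 0.462.
Too low — raise k to concentrate. Iterating converges to k ≈ 10.5.
Then θ = 89.8/(10.5−1) ≈ 9.46.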